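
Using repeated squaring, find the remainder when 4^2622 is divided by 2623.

2277

4^1 ≡ 4 (mod 2623)
4^2 ≡ 4^2 = 16 ≡ 16 (mod 2623)
4^4 ≡ 16^2 = 256 ≡ 256 (mod 2623)
4^8 ≡ 256^2 = 65536 ≡ 2584 (mod 2623)
4^16 ≡ 2584^2 = 6677056 ≡ 1521 (mod 2623)
4^32 ≡ 1521^2 = 2313441 ≡ 2578 (mod 2623)
4^64 ≡ 2578^2 = 6646084 ≡ 2025 (mod 2623)
4^128 ≡ 2025^2 = 4100625 ≡ 876 (mod 2623)
4^256 ≡ 876^2 = 767376 ≡ 1460 (mod 2623)
4^512 ≡ 1460^2 = 2131600 ≡ 1724 (mod 2623)
4^1024 ≡ 1724^2 = 2972176 ≡ 317 (mod 2623)
4^2048 ≡ 317^2 = 100489 ≡ 815 (mod 2623)
2622 = 2048 + 512 + 32 + 16 + 8 + 4 + 2 in binary powers of 2.
So 4^2622 ≡ 815 · 1724 · 2578 · 1521 · 2584 · 256 · 16 ≡ 2277 (mod 2623).
Since 2277 ≠ 1, base 4 is a Fermat witness: 2623 is composite.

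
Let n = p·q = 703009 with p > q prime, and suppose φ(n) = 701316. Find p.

φ(n) = (p−1)(q−1) = n − (p+q) + 1, so p + q = 703009 − 701316 + 1 = 1694.
p and q are the roots of t² − 1694t + 703009 = 0.
Discriminant: 1694² − 4·703009 = 2869636 − 2812036 = 57600; √57600 = 240.
q = (1694 − 240)/2 = 727, p = (1694 + 240)/2 = 967.
Check: 727 · 967 = 703009.

967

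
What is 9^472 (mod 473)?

444

9^1 ≡ 9 (mod 473)
9^2 ≡ 9^2 = 81 ≡ 81 (mod 473)
9^4 ≡ 81^2 = 6561 ≡ 412 (mod 473)
9^8 ≡ 412^2 = 169744 ≡ 410 (mod 473)
9^16 ≡ 410^2 = 168100 ≡ 185 (mod 473)
9^32 ≡ 185^2 = 34225 ≡ 169 (mod 473)
9^64 ≡ 169^2 = 28561 ≡ 181 (mod 473)
9^128 ≡ 181^2 = 32761 ≡ 124 (mod 473)
9^256 ≡ 124^2 = 15376 ≡ 240 (mod 473)
472 = 256 + 128 + 64 + 16 + 8 in binary powers of 2.
So 9^472 ≡ 240 · 124 · 181 · 185 · 410 ≡ 444 (mod 473).
Since 444 ≠ 1, base 9 is a Fermat witness: 473 is composite.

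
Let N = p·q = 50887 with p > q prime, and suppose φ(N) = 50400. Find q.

φ(n) = (p−1)(q−1) = n − (p+q) + 1, so p + q = 50887 − 50400 + 1 = 488.
p and q are the roots of t² − 488t + 50887 = 0.
Discriminant: 488² − 4·50887 = 238144 − 203548 = 34596; √34596 = 186.
q = (488 − 186)/2 = 151, p = (488 + 186)/2 = 337.
Check: 151 · 337 = 50887.

151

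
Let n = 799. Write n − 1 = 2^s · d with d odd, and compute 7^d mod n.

799 − 1 = 798 = 2^1 · 399, so d = 399.
7^1 ≡ 7 (mod 799)
7^2 ≡ 7^2 = 49 ≡ 49 (mod 799)
7^4 ≡ 49^2 = 2401 ≡ 4 (mod 799)
7^8 ≡ 4^2 = 16 ≡ 16 (mod 799)
7^16 ≡ 16^2 = 256 ≡ 256 (mod 799)
7^32 ≡ 256^2 = 65536 ≡ 18 (mod 799)
7^64 ≡ 18^2 = 324 ≡ 324 (mod 799)
7^128 ≡ 324^2 = 104976 ≡ 307 (mod 799)
7^256 ≡ 307^2 = 94249 ≡ 766 (mod 799)
399 = 256 + 128 + 8 + 4 + 2 + 1 in binary powers of 2.
So 7^399 ≡ 766 · 307 · 16 · 4 · 49 · 7 ≡ 345 (mod 799).
Squaring chain: 345; never reaches −1, so base 7 is a Miller–Rabin witness that 799 is composite.

345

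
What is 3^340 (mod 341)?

56

3^1 ≡ 3 (mod 341)
3^2 ≡ 3^2 = 9 ≡ 9 (mod 341)
3^4 ≡ 9^2 = 81 ≡ 81 (mod 341)
3^8 ≡ 81^2 = 6561 ≡ 82 (mod 341)
3^16 ≡ 82^2 = 6724 ≡ 245 (mod 341)
3^32 ≡ 245^2 = 60025 ≡ 9 (mod 341)
3^64 ≡ 9^2 = 81 ≡ 81 (mod 341)
3^128 ≡ 81^2 = 6561 ≡ 82 (mod 341)
3^256 ≡ 82^2 = 6724 ≡ 245 (mod 341)
340 = 256 + 64 + 16 + 4 in binary powers of 2.
So 3^340 ≡ 245 · 81 · 245 · 81 ≡ 56 (mod 341).
Since 56 ≠ 1, base 3 is a Fermat witness: 341 is composite.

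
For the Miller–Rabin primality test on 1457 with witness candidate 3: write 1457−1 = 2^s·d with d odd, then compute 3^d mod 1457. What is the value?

1457 − 1 = 1456 = 2^4 · 91, so d = 91.
3^1 ≡ 3 (mod 1457)
3^2 ≡ 3^2 = 9 ≡ 9 (mod 1457)
3^4 ≡ 9^2 = 81 ≡ 81 (mod 1457)
3^8 ≡ 81^2 = 6561 ≡ 733 (mod 1457)
3^16 ≡ 733^2 = 537289 ≡ 1113 (mod 1457)
3^32 ≡ 1113^2 = 1238769 ≡ 319 (mod 1457)
3^64 ≡ 319^2 = 101761 ≡ 1228 (mod 1457)
91 = 64 + 16 + 8 + 2 + 1 in binary powers of 2.
So 3^91 ≡ 1228 · 1113 · 733 · 9 · 3 ≡ 251 (mod 1457).
Squaring chain: 251 → 350 → 112 → 888; never reaches −1, so base 3 is a Miller–Rabin witness that 1457 is composite.

251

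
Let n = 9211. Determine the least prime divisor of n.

9211 is odd.
Digit sum 13, not divisible by 3.
Ends in 1: not divisible by 5.
7: 9211 = 7·1315 + 6
11: 9211 = 11·837 + 4
13: 9211 = 13·708 + 7
17: 9211 = 17·541 + 14
19: 9211 = 19·484 + 15
23: 9211 = 23·400 + 11
29: 9211 = 29·317 + 18
31: 9211 = 31·297 + 4
37: 9211 = 37·248 + 35
41: 9211 = 41·224 + 27
43: 9211 = 43·214 + 9
47: 9211 = 47·195 + 46
53: 9211 = 53·173 + 42
59: 9211 = 59·156 + 7
61: 9211 = 61·151

61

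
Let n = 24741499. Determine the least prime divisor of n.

97

24741499 is odd.
Digit sum 40, not divisible by 3.
Ends in 9: not divisible by 5.
7: 24741499 = 7·3534499 + 6
11: 24741499 = 11·2249227 + 2
13: 24741499 = 13·1903192 + 3
17: 24741499 = 17·1455382 + 5
19: 24741499 = 19·1302184 + 3
23: 24741499 = 23·1075717 + 8
29: 24741499 = 29·853155 + 4
31: 24741499 = 31·798112 + 27
37: 24741499 = 37·668689 + 6
41: 24741499 = 41·603451 + 8
43: 24741499 = 43·575383 + 30
47: 24741499 = 47·526414 + 41
53: 24741499 = 53·466820 + 39
59: 24741499 = 59·419347 + 26
61: 24741499 = 61·405598 + 21
67: 24741499 = 67·369276 + 7
71: 24741499 = 71·348471 + 58
73: 24741499 = 73·338924 + 47
79: 24741499 = 79·313183 + 42
83: 24741499 = 83·298090 + 29
89: 24741499 = 89·277994 + 33
97: 24741499 = 97·255067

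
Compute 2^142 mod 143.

2^1 ≡ 2 (mod 143)
2^2 ≡ 2^2 = 4 ≡ 4 (mod 143)
2^4 ≡ 4^2 = 16 ≡ 16 (mod 143)
2^8 ≡ 16^2 = 256 ≡ 113 (mod 143)
2^16 ≡ 113^2 = 12769 ≡ 42 (mod 143)
2^32 ≡ 42^2 = 1764 ≡ 48 (mod 143)
2^64 ≡ 48^2 = 2304 ≡ 16 (mod 143)
2^128 ≡ 16^2 = 256 ≡ 113 (mod 143)
142 = 128 + 8 + 4 + 2 in binary powers of 2.
So 2^142 ≡ 113 · 113 · 16 · 4 ≡ 114 (mod 143).
Since 114 ≠ 1, base 2 is a Fermat witness: 143 is composite.

114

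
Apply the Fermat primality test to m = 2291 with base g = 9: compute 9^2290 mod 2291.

426

9^1 ≡ 9 (mod 2291)
9^2 ≡ 9^2 = 81 ≡ 81 (mod 2291)
9^4 ≡ 81^2 = 6561 ≡ 1979 (mod 2291)
9^8 ≡ 1979^2 = 3916441 ≡ 1122 (mod 2291)
9^16 ≡ 1122^2 = 1258884 ≡ 1125 (mod 2291)
9^32 ≡ 1125^2 = 1265625 ≡ 993 (mod 2291)
9^64 ≡ 993^2 = 986049 ≡ 919 (mod 2291)
9^128 ≡ 919^2 = 844561 ≡ 1473 (mod 2291)
9^256 ≡ 1473^2 = 2169729 ≡ 152 (mod 2291)
9^512 ≡ 152^2 = 23104 ≡ 194 (mod 2291)
9^1024 ≡ 194^2 = 37636 ≡ 980 (mod 2291)
9^2048 ≡ 980^2 = 960400 ≡ 471 (mod 2291)
2290 = 2048 + 128 + 64 + 32 + 16 + 2 in binary powers of 2.
So 9^2290 ≡ 471 · 1473 · 919 · 993 · 1125 · 81 ≡ 426 (mod 2291).
Since 426 ≠ 1, base 9 is a Fermat witness: 2291 is composite.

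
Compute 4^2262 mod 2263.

4^1 ≡ 4 (mod 2263)
4^2 ≡ 4^2 = 16 ≡ 16 (mod 2263)
4^4 ≡ 16^2 = 256 ≡ 256 (mod 2263)
4^8 ≡ 256^2 = 65536 ≡ 2172 (mod 2263)
4^16 ≡ 2172^2 = 4717584 ≡ 1492 (mod 2263)
4^32 ≡ 1492^2 = 2226064 ≡ 1535 (mod 2263)
4^64 ≡ 1535^2 = 2356225 ≡ 442 (mod 2263)
4^128 ≡ 442^2 = 195364 ≡ 746 (mod 2263)
4^256 ≡ 746^2 = 556516 ≡ 2081 (mod 2263)
4^512 ≡ 2081^2 = 4330561 ≡ 1442 (mod 2263)
4^1024 ≡ 1442^2 = 2079364 ≡ 1930 (mod 2263)
4^2048 ≡ 1930^2 = 3724900 ≡ 2 (mod 2263)
2262 = 2048 + 128 + 64 + 16 + 4 + 2 in binary powers of 2.
So 4^2262 ≡ 2 · 746 · 442 · 1492 · 256 · 16 ≡ 1597 (mod 2263).
Since 1597 ≠ 1, base 4 is a Fermat witness: 2263 is composite.

1597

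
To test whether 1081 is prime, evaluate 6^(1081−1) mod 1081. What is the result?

6^1 ≡ 6 (mod 1081)
6^2 ≡ 6^2 = 36 ≡ 36 (mod 1081)
6^4 ≡ 36^2 = 1296 ≡ 215 (mod 1081)
6^8 ≡ 215^2 = 46225 ≡ 823 (mod 1081)
6^16 ≡ 823^2 = 677329 ≡ 623 (mod 1081)
6^32 ≡ 623^2 = 388129 ≡ 50 (mod 1081)
6^64 ≡ 50^2 = 2500 ≡ 338 (mod 1081)
6^128 ≡ 338^2 = 114244 ≡ 739 (mod 1081)
6^256 ≡ 739^2 = 546121 ≡ 216 (mod 1081)
6^512 ≡ 216^2 = 46656 ≡ 173 (mod 1081)
6^1024 ≡ 173^2 = 29929 ≡ 742 (mod 1081)
1080 = 1024 + 32 + 16 + 8 in binary powers of 2.
So 6^1080 ≡ 742 · 50 · 623 · 823 ≡ 243 (mod 1081).
Since 243 ≠ 1, base 6 is a Fermat witness: 1081 is composite.

243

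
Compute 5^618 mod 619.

1

5^1 ≡ 5 (mod 619)
5^2 ≡ 5^2 = 25 ≡ 25 (mod 619)
5^4 ≡ 25^2 = 625 ≡ 6 (mod 619)
5^8 ≡ 6^2 = 36 ≡ 36 (mod 619)
5^16 ≡ 36^2 = 1296 ≡ 58 (mod 619)
5^32 ≡ 58^2 = 3364 ≡ 269 (mod 619)
5^64 ≡ 269^2 = 72361 ≡ 557 (mod 619)
5^128 ≡ 557^2 = 310249 ≡ 130 (mod 619)
5^256 ≡ 130^2 = 16900 ≡ 187 (mod 619)
5^512 ≡ 187^2 = 34969 ≡ 305 (mod 619)
618 = 512 + 64 + 32 + 8 + 2 in binary powers of 2.
So 5^618 ≡ 305 · 557 · 269 · 36 · 25 ≡ 1 (mod 619).
Since the result is 1, base 5 gives no evidence that 619 is composite.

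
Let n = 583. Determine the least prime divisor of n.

583 is odd.
Digit sum 16, not divisible by 3.
Ends in 3: not divisible by 5.
7: 583 = 7·83 + 2
11: 583 = 11·53

11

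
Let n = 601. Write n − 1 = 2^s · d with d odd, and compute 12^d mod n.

601 − 1 = 600 = 2^3 · 75, so d = 75.
12^1 ≡ 12 (mod 601)
12^2 ≡ 12^2 = 144 ≡ 144 (mod 601)
12^4 ≡ 144^2 = 20736 ≡ 302 (mod 601)
12^8 ≡ 302^2 = 91204 ≡ 453 (mod 601)
12^16 ≡ 453^2 = 205209 ≡ 268 (mod 601)
12^32 ≡ 268^2 = 71824 ≡ 305 (mod 601)
12^64 ≡ 305^2 = 93025 ≡ 471 (mod 601)
75 = 64 + 8 + 2 + 1 in binary powers of 2.
So 12^75 ≡ 471 · 453 · 144 · 12 ≡ 1 (mod 601).
Since 12^d ≡ 1 (mod 601), base 12 does not prove 601 composite.

1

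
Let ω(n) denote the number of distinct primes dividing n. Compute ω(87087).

87087 = 3 · 29029
29029 = 7 · 4147
4147 = 11 · 377
377 = 13 · 29
87087 = 3 · 7 · 11 · 13 · 29, which has 5 distinct prime factors.

5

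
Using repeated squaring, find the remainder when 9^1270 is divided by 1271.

9^1 ≡ 9 (mod 1271)
9^2 ≡ 9^2 = 81 ≡ 81 (mod 1271)
9^4 ≡ 81^2 = 6561 ≡ 206 (mod 1271)
9^8 ≡ 206^2 = 42436 ≡ 493 (mod 1271)
9^16 ≡ 493^2 = 243049 ≡ 288 (mod 1271)
9^32 ≡ 288^2 = 82944 ≡ 329 (mod 1271)
9^64 ≡ 329^2 = 108241 ≡ 206 (mod 1271)
9^128 ≡ 206^2 = 42436 ≡ 493 (mod 1271)
9^256 ≡ 493^2 = 243049 ≡ 288 (mod 1271)
9^512 ≡ 288^2 = 82944 ≡ 329 (mod 1271)
9^1024 ≡ 329^2 = 108241 ≡ 206 (mod 1271)
1270 = 1024 + 128 + 64 + 32 + 16 + 4 + 2 in binary powers of 2.
So 9^1270 ≡ 206 · 493 · 206 · 329 · 288 · 206 · 81 ≡ 532 (mod 1271).
Since 532 ≠ 1, base 9 is a Fermat witness: 1271 is composite.

532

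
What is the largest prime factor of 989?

43

989 = 23 · 43
43 is prime.
So 989 = 23 · 43; the largest prime factor is 43.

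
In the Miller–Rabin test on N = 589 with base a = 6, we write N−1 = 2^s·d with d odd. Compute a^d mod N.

589 − 1 = 588 = 2^2 · 147, so d = 147.
6^1 ≡ 6 (mod 589)
6^2 ≡ 6^2 = 36 ≡ 36 (mod 589)
6^4 ≡ 36^2 = 1296 ≡ 118 (mod 589)
6^8 ≡ 118^2 = 13924 ≡ 377 (mod 589)
6^16 ≡ 377^2 = 142129 ≡ 180 (mod 589)
6^32 ≡ 180^2 = 32400 ≡ 5 (mod 589)
6^64 ≡ 5^2 = 25 ≡ 25 (mod 589)
6^128 ≡ 25^2 = 625 ≡ 36 (mod 589)
147 = 128 + 16 + 2 + 1 in binary powers of 2.
So 6^147 ≡ 36 · 180 · 36 · 6 ≡ 216 (mod 589).
Squaring chain: 216 → 125; never reaches −1, so base 6 is a Miller–Rabin witness that 589 is composite.

216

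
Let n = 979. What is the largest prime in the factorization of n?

979 = 11 · 89
89 is prime.
So 979 = 11 · 89; the largest prime factor is 89.

89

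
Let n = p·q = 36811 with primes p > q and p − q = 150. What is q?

Since p = q + 150, we have 36811 = q(q + 150), so q² + 150q − 36811 = 0.
Discriminant: 150² + 4·36811 = 22500 + 147244 = 169744; √169744 = 412.
q = (−150 + 412)/2 = 131, and p = q + 150 = 281.
Check: 131 · 281 = 36811.

131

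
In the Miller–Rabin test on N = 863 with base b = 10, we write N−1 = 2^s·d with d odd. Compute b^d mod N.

862

863 − 1 = 862 = 2^1 · 431, so d = 431.
10^1 ≡ 10 (mod 863)
10^2 ≡ 10^2 = 100 ≡ 100 (mod 863)
10^4 ≡ 100^2 = 10000 ≡ 507 (mod 863)
10^8 ≡ 507^2 = 257049 ≡ 738 (mod 863)
10^16 ≡ 738^2 = 544644 ≡ 91 (mod 863)
10^32 ≡ 91^2 = 8281 ≡ 514 (mod 863)
10^64 ≡ 514^2 = 264196 ≡ 118 (mod 863)
10^128 ≡ 118^2 = 13924 ≡ 116 (mod 863)
10^256 ≡ 116^2 = 13456 ≡ 511 (mod 863)
431 = 256 + 128 + 32 + 8 + 4 + 2 + 1 in binary powers of 2.
So 10^431 ≡ 511 · 116 · 514 · 738 · 507 · 100 · 10 ≡ 862 (mod 863).
Since 10^d ≡ 862 (mod 863), base 10 does not prove 863 composite.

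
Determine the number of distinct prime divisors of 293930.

6

293930 = 2 · 146965
146965 = 5 · 29393
29393 = 7 · 4199
4199 = 13 · 323
323 = 17 · 19
293930 = 2 · 5 · 7 · 13 · 17 · 19, which has 6 distinct prime factors.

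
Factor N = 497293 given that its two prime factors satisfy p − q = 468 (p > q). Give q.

509

Since p = q + 468, we have 497293 = q(q + 468), so q² + 468q − 497293 = 0.
Discriminant: 468² + 4·497293 = 219024 + 1989172 = 2208196; √2208196 = 1486.
q = (−468 + 1486)/2 = 509, and p = q + 468 = 977.
Check: 509 · 977 = 497293.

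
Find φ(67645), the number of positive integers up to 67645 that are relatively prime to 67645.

Factor: 67645 = 5 · 83 · 163.
φ(67645) = (5−1) · (83−1) · (163−1) = 4 · 82 · 162 = 53136.

53136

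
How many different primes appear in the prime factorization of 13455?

13455 = 3^2 · 1495
1495 = 5 · 299
299 = 13 · 23
13455 = 3^2 · 5 · 13 · 23, which has 4 distinct prime factors.

4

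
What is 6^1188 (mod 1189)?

6^1 ≡ 6 (mod 1189)
6^2 ≡ 6^2 = 36 ≡ 36 (mod 1189)
6^4 ≡ 36^2 = 1296 ≡ 107 (mod 1189)
6^8 ≡ 107^2 = 11449 ≡ 748 (mod 1189)
6^16 ≡ 748^2 = 559504 ≡ 674 (mod 1189)
6^32 ≡ 674^2 = 454276 ≡ 78 (mod 1189)
6^64 ≡ 78^2 = 6084 ≡ 139 (mod 1189)
6^128 ≡ 139^2 = 19321 ≡ 297 (mod 1189)
6^256 ≡ 297^2 = 88209 ≡ 223 (mod 1189)
6^512 ≡ 223^2 = 49729 ≡ 980 (mod 1189)
6^1024 ≡ 980^2 = 960400 ≡ 877 (mod 1189)
1188 = 1024 + 128 + 32 + 4 in binary powers of 2.
So 6^1188 ≡ 877 · 297 · 78 · 107 ≡ 605 (mod 1189).
Since 605 ≠ 1, base 6 is a Fermat witness: 1189 is composite.

605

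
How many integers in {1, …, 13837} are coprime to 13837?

Factor: 13837 = 101 · 137.
φ(13837) = (101−1) · (137−1) = 100 · 136 = 13600.

13600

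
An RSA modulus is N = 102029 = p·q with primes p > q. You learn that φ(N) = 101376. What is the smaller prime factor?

φ(n) = (p−1)(q−1) = n − (p+q) + 1, so p + q = 102029 − 101376 + 1 = 654.
p and q are the roots of t² − 654t + 102029 = 0.
Discriminant: 654² − 4·102029 = 427716 − 408116 = 19600; √19600 = 140.
q = (654 − 140)/2 = 257, p = (654 + 140)/2 = 397.
Check: 257 · 397 = 102029.

257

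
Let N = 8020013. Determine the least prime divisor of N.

8020013 is odd.
Digit sum 14, not divisible by 3.
Ends in 3: not divisible by 5.
7: 8020013 = 7·1145716 + 1
11: 8020013 = 11·729092 + 1
13: 8020013 = 13·616924 + 1
17: 8020013 = 17·471765 + 8
19: 8020013 = 19·422105 + 18
23: 8020013 = 23·348696 + 5
29: 8020013 = 29·276552 + 5
31: 8020013 = 31·258710 + 3
37: 8020013 = 37·216757 + 4
41: 8020013 = 41·195610 + 3
43: 8020013 = 43·186511 + 40
47: 8020013 = 47·170638 + 27
53: 8020013 = 53·151321

53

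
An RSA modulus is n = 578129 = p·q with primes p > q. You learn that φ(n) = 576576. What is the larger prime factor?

937

φ(n) = (p−1)(q−1) = n − (p+q) + 1, so p + q = 578129 − 576576 + 1 = 1554.
p and q are the roots of t² − 1554t + 578129 = 0.
Discriminant: 1554² − 4·578129 = 2414916 − 2312516 = 102400; √102400 = 320.
q = (1554 − 320)/2 = 617, p = (1554 + 320)/2 = 937.
Check: 617 · 937 = 578129.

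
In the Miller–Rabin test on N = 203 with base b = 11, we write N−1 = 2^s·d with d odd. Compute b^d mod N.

177

203 − 1 = 202 = 2^1 · 101, so d = 101.
11^1 ≡ 11 (mod 203)
11^2 ≡ 11^2 = 121 ≡ 121 (mod 203)
11^4 ≡ 121^2 = 14641 ≡ 25 (mod 203)
11^8 ≡ 25^2 = 625 ≡ 16 (mod 203)
11^16 ≡ 16^2 = 256 ≡ 53 (mod 203)
11^32 ≡ 53^2 = 2809 ≡ 170 (mod 203)
11^64 ≡ 170^2 = 28900 ≡ 74 (mod 203)
101 = 64 + 32 + 4 + 1 in binary powers of 2.
So 11^101 ≡ 74 · 170 · 25 · 11 ≡ 177 (mod 203).
Squaring chain: 177; never reaches −1, so base 11 is a Miller–Rabin witness that 203 is composite.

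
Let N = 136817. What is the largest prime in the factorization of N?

136817 = 41 · 3337
3337 = 47 · 71
71 is prime.
So 136817 = 41 · 47 · 71; the largest prime factor is 71.

71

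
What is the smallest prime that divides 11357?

41

11357 is odd.
Digit sum 17, not divisible by 3.
Ends in 7: not divisible by 5.
7: 11357 = 7·1622 + 3
11: 11357 = 11·1032 + 5
13: 11357 = 13·873 + 8
17: 11357 = 17·668 + 1
19: 11357 = 19·597 + 14
23: 11357 = 23·493 + 18
29: 11357 = 29·391 + 18
31: 11357 = 31·366 + 11
37: 11357 = 37·306 + 35
41: 11357 = 41·277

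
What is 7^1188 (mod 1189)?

7^1 ≡ 7 (mod 1189)
7^2 ≡ 7^2 = 49 ≡ 49 (mod 1189)
7^4 ≡ 49^2 = 2401 ≡ 23 (mod 1189)
7^8 ≡ 23^2 = 529 ≡ 529 (mod 1189)
7^16 ≡ 529^2 = 279841 ≡ 426 (mod 1189)
7^32 ≡ 426^2 = 181476 ≡ 748 (mod 1189)
7^64 ≡ 748^2 = 559504 ≡ 674 (mod 1189)
7^128 ≡ 674^2 = 454276 ≡ 78 (mod 1189)
7^256 ≡ 78^2 = 6084 ≡ 139 (mod 1189)
7^512 ≡ 139^2 = 19321 ≡ 297 (mod 1189)
7^1024 ≡ 297^2 = 88209 ≡ 223 (mod 1189)
1188 = 1024 + 128 + 32 + 4 in binary powers of 2.
So 7^1188 ≡ 223 · 78 · 748 · 23 ≡ 45 (mod 1189).
Since 45 ≠ 1, base 7 is a Fermat witness: 1189 is composite.

45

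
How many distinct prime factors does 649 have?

2

649 = 11 · 59
649 = 11 · 59, which has 2 distinct prime factors.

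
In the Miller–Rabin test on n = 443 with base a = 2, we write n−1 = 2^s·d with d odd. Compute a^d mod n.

443 − 1 = 442 = 2^1 · 221, so d = 221.
2^1 ≡ 2 (mod 443)
2^2 ≡ 2^2 = 4 ≡ 4 (mod 443)
2^4 ≡ 4^2 = 16 ≡ 16 (mod 443)
2^8 ≡ 16^2 = 256 ≡ 256 (mod 443)
2^16 ≡ 256^2 = 65536 ≡ 415 (mod 443)
2^32 ≡ 415^2 = 172225 ≡ 341 (mod 443)
2^64 ≡ 341^2 = 116281 ≡ 215 (mod 443)
2^128 ≡ 215^2 = 46225 ≡ 153 (mod 443)
221 = 128 + 64 + 16 + 8 + 4 + 1 in binary powers of 2.
So 2^221 ≡ 153 · 215 · 415 · 256 · 16 · 2 ≡ 442 (mod 443).
Since 2^d ≡ 442 (mod 443), base 2 does not prove 443 composite.

442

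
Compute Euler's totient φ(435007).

Factor: 435007 = 59 · 73 · 101.
φ(435007) = (59−1) · (73−1) · (101−1) = 58 · 72 · 100 = 417600.

417600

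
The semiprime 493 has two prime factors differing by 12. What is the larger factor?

29

Since p = q + 12, we have 493 = q(q + 12), so q² + 12q − 493 = 0.
Discriminant: 12² + 4·493 = 144 + 1972 = 2116; √2116 = 46.
q = (−12 + 46)/2 = 17, and p = q + 12 = 29.
Check: 17 · 29 = 493.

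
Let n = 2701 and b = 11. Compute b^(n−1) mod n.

11^1 ≡ 11 (mod 2701)
11^2 ≡ 11^2 = 121 ≡ 121 (mod 2701)
11^4 ≡ 121^2 = 14641 ≡ 1136 (mod 2701)
11^8 ≡ 1136^2 = 1290496 ≡ 2119 (mod 2701)
11^16 ≡ 2119^2 = 4490161 ≡ 1099 (mod 2701)
11^32 ≡ 1099^2 = 1207801 ≡ 454 (mod 2701)
11^64 ≡ 454^2 = 206116 ≡ 840 (mod 2701)
11^128 ≡ 840^2 = 705600 ≡ 639 (mod 2701)
11^256 ≡ 639^2 = 408321 ≡ 470 (mod 2701)
11^512 ≡ 470^2 = 220900 ≡ 2119 (mod 2701)
11^1024 ≡ 2119^2 = 4490161 ≡ 1099 (mod 2701)
11^2048 ≡ 1099^2 = 1207801 ≡ 454 (mod 2701)
2700 = 2048 + 512 + 128 + 8 + 4 in binary powers of 2.
So 11^2700 ≡ 454 · 2119 · 639 · 2119 · 1136 ≡ 2554 (mod 2701).
Since 2554 ≠ 1, base 11 is a Fermat witness: 2701 is composite.

2554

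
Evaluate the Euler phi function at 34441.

30000

Factor: 34441 = 11 · 31 · 101.
φ(34441) = (11−1) · (31−1) · (101−1) = 10 · 30 · 100 = 30000.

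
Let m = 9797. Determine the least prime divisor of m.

97

9797 is odd.
Digit sum 32, not divisible by 3.
Ends in 7: not divisible by 5.
7: 9797 = 7·1399 + 4
11: 9797 = 11·890 + 7
13: 9797 = 13·753 + 8
17: 9797 = 17·576 + 5
19: 9797 = 19·515 + 12
23: 9797 = 23·425 + 22
29: 9797 = 29·337 + 24
31: 9797 = 31·316 + 1
37: 9797 = 37·264 + 29
41: 9797 = 41·238 + 39
43: 9797 = 43·227 + 36
47: 9797 = 47·208 + 21
53: 9797 = 53·184 + 45
59: 9797 = 59·166 + 3
61: 9797 = 61·160 + 37
67: 9797 = 67·146 + 15
71: 9797 = 71·137 + 70
73: 9797 = 73·134 + 15
79: 9797 = 79·124 + 1
83: 9797 = 83·118 + 3
89: 9797 = 89·110 + 7
97: 9797 = 97·101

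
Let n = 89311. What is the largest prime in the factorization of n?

67

89311 = 31 · 2881
2881 = 43 · 67
67 is prime.
So 89311 = 31 · 43 · 67; the largest prime factor is 67.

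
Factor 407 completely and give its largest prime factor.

407 = 11 · 37
37 is prime.
So 407 = 11 · 37; the largest prime factor is 37.

37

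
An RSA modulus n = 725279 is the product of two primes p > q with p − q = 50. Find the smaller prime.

Since p = q + 50, we have 725279 = q(q + 50), so q² + 50q − 725279 = 0.
Discriminant: 50² + 4·725279 = 2500 + 2901116 = 2903616; √2903616 = 1704.
q = (−50 + 1704)/2 = 827, and p = q + 50 = 877.
Check: 827 · 877 = 725279.

827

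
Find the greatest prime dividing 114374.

83

114374 = 2 · 57187
57187 = 13 · 4399
4399 = 53 · 83
83 is prime.
So 114374 = 2 · 13 · 53 · 83; the largest prime factor is 83.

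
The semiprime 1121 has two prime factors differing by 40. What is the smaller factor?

19

Since p = q + 40, we have 1121 = q(q + 40), so q² + 40q − 1121 = 0.
Discriminant: 40² + 4·1121 = 1600 + 4484 = 6084; √6084 = 78.
q = (−40 + 78)/2 = 19, and p = q + 40 = 59.
Check: 19 · 59 = 1121.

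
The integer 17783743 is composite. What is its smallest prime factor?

17783743 is odd.
Digit sum 40, not divisible by 3.
Ends in 3: not divisible by 5.
7: 17783743 = 7·2540534 + 5
11: 17783743 = 11·1616703 + 10
13: 17783743 = 13·1367980 + 3
17: 17783743 = 17·1046102 + 9
19: 17783743 = 19·935986 + 9
23: 17783743 = 23·773206 + 5
29: 17783743 = 29·613232 + 15
31: 17783743 = 31·573669 + 4
37: 17783743 = 37·480641 + 26
41: 17783743 = 41·433749 + 34
43: 17783743 = 43·413575 + 18
47: 17783743 = 47·378377 + 24
53: 17783743 = 53·335542 + 17
59: 17783743 = 59·301419 + 22
61: 17783743 = 61·291536 + 47
67: 17783743 = 67·265429

67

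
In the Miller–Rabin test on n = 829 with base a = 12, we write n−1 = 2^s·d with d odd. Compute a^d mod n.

828

829 − 1 = 828 = 2^2 · 207, so d = 207.
12^1 ≡ 12 (mod 829)
12^2 ≡ 12^2 = 144 ≡ 144 (mod 829)
12^4 ≡ 144^2 = 20736 ≡ 11 (mod 829)
12^8 ≡ 11^2 = 121 ≡ 121 (mod 829)
12^16 ≡ 121^2 = 14641 ≡ 548 (mod 829)
12^32 ≡ 548^2 = 300304 ≡ 206 (mod 829)
12^64 ≡ 206^2 = 42436 ≡ 157 (mod 829)
12^128 ≡ 157^2 = 24649 ≡ 608 (mod 829)
207 = 128 + 64 + 8 + 4 + 2 + 1 in binary powers of 2.
So 12^207 ≡ 608 · 157 · 121 · 11 · 144 · 12 ≡ 828 (mod 829).
Since 12^d ≡ 828 (mod 829), base 12 does not prove 829 composite.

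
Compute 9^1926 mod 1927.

9^1 ≡ 9 (mod 1927)
9^2 ≡ 9^2 = 81 ≡ 81 (mod 1927)
9^4 ≡ 81^2 = 6561 ≡ 780 (mod 1927)
9^8 ≡ 780^2 = 608400 ≡ 1395 (mod 1927)
9^16 ≡ 1395^2 = 1946025 ≡ 1682 (mod 1927)
9^32 ≡ 1682^2 = 2829124 ≡ 288 (mod 1927)
9^64 ≡ 288^2 = 82944 ≡ 83 (mod 1927)
9^128 ≡ 83^2 = 6889 ≡ 1108 (mod 1927)
9^256 ≡ 1108^2 = 1227664 ≡ 165 (mod 1927)
9^512 ≡ 165^2 = 27225 ≡ 247 (mod 1927)
9^1024 ≡ 247^2 = 61009 ≡ 1272 (mod 1927)
1926 = 1024 + 512 + 256 + 128 + 4 + 2 in binary powers of 2.
So 9^1926 ≡ 1272 · 247 · 165 · 1108 · 780 · 81 ≡ 286 (mod 1927).
Since 286 ≠ 1, base 9 is a Fermat witness: 1927 is composite.

286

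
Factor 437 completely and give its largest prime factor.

437 = 19 · 23
23 is prime.
So 437 = 19 · 23; the largest prime factor is 23.

23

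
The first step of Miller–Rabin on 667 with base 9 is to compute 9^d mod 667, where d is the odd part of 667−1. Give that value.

667 − 1 = 666 = 2^1 · 333, so d = 333.
9^1 ≡ 9 (mod 667)
9^2 ≡ 9^2 = 81 ≡ 81 (mod 667)
9^4 ≡ 81^2 = 6561 ≡ 558 (mod 667)
9^8 ≡ 558^2 = 311364 ≡ 542 (mod 667)
9^16 ≡ 542^2 = 293764 ≡ 284 (mod 667)
9^32 ≡ 284^2 = 80656 ≡ 616 (mod 667)
9^64 ≡ 616^2 = 379456 ≡ 600 (mod 667)
9^128 ≡ 600^2 = 360000 ≡ 487 (mod 667)
9^256 ≡ 487^2 = 237169 ≡ 384 (mod 667)
333 = 256 + 64 + 8 + 4 + 1 in binary powers of 2.
So 9^333 ≡ 384 · 600 · 542 · 558 · 9 ≡ 660 (mod 667).
Squaring chain: 660; never reaches −1, so base 9 is a Miller–Rabin witness that 667 is composite.

660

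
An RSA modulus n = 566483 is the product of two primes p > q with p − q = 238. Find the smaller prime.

643

Since p = q + 238, we have 566483 = q(q + 238), so q² + 238q − 566483 = 0.
Discriminant: 238² + 4·566483 = 56644 + 2265932 = 2322576; √2322576 = 1524.
q = (−238 + 1524)/2 = 643, and p = q + 238 = 881.
Check: 643 · 881 = 566483.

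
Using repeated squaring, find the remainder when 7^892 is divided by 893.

7^1 ≡ 7 (mod 893)
7^2 ≡ 7^2 = 49 ≡ 49 (mod 893)
7^4 ≡ 49^2 = 2401 ≡ 615 (mod 893)
7^8 ≡ 615^2 = 378225 ≡ 486 (mod 893)
7^16 ≡ 486^2 = 236196 ≡ 444 (mod 893)
7^32 ≡ 444^2 = 197136 ≡ 676 (mod 893)
7^64 ≡ 676^2 = 456976 ≡ 653 (mod 893)
7^128 ≡ 653^2 = 426409 ≡ 448 (mod 893)
7^256 ≡ 448^2 = 200704 ≡ 672 (mod 893)
7^512 ≡ 672^2 = 451584 ≡ 619 (mod 893)
892 = 512 + 256 + 64 + 32 + 16 + 8 + 4 in binary powers of 2.
So 7^892 ≡ 619 · 672 · 653 · 676 · 444 · 486 · 615 ≡ 653 (mod 893).
Since 653 ≠ 1, base 7 is a Fermat witness: 893 is composite.

653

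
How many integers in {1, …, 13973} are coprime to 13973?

13728

Factor: 13973 = 89 · 157.
φ(13973) = (89−1) · (157−1) = 88 · 156 = 13728.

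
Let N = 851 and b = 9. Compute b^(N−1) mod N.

752

9^1 ≡ 9 (mod 851)
9^2 ≡ 9^2 = 81 ≡ 81 (mod 851)
9^4 ≡ 81^2 = 6561 ≡ 604 (mod 851)
9^8 ≡ 604^2 = 364816 ≡ 588 (mod 851)
9^16 ≡ 588^2 = 345744 ≡ 238 (mod 851)
9^32 ≡ 238^2 = 56644 ≡ 478 (mod 851)
9^64 ≡ 478^2 = 228484 ≡ 416 (mod 851)
9^128 ≡ 416^2 = 173056 ≡ 303 (mod 851)
9^256 ≡ 303^2 = 91809 ≡ 752 (mod 851)
9^512 ≡ 752^2 = 565504 ≡ 440 (mod 851)
850 = 512 + 256 + 64 + 16 + 2 in binary powers of 2.
So 9^850 ≡ 440 · 752 · 416 · 238 · 81 ≡ 752 (mod 851).
Since 752 ≠ 1, base 9 is a Fermat witness: 851 is composite.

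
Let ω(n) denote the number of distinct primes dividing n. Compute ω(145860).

6

145860 = 2^2 · 36465
36465 = 3 · 12155
12155 = 5 · 2431
2431 = 11 · 221
221 = 13 · 17
145860 = 2^2 · 3 · 5 · 11 · 13 · 17, which has 6 distinct prime factors.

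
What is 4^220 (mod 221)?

35

4^1 ≡ 4 (mod 221)
4^2 ≡ 4^2 = 16 ≡ 16 (mod 221)
4^4 ≡ 16^2 = 256 ≡ 35 (mod 221)
4^8 ≡ 35^2 = 1225 ≡ 120 (mod 221)
4^16 ≡ 120^2 = 14400 ≡ 35 (mod 221)
4^32 ≡ 35^2 = 1225 ≡ 120 (mod 221)
4^64 ≡ 120^2 = 14400 ≡ 35 (mod 221)
4^128 ≡ 35^2 = 1225 ≡ 120 (mod 221)
220 = 128 + 64 + 16 + 8 + 4 in binary powers of 2.
So 4^220 ≡ 120 · 35 · 35 · 120 · 35 ≡ 35 (mod 221).
Since 35 ≠ 1, base 4 is a Fermat witness: 221 is composite.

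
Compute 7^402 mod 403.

7^1 ≡ 7 (mod 403)
7^2 ≡ 7^2 = 49 ≡ 49 (mod 403)
7^4 ≡ 49^2 = 2401 ≡ 386 (mod 403)
7^8 ≡ 386^2 = 148996 ≡ 289 (mod 403)
7^16 ≡ 289^2 = 83521 ≡ 100 (mod 403)
7^32 ≡ 100^2 = 10000 ≡ 328 (mod 403)
7^64 ≡ 328^2 = 107584 ≡ 386 (mod 403)
7^128 ≡ 386^2 = 148996 ≡ 289 (mod 403)
7^256 ≡ 289^2 = 83521 ≡ 100 (mod 403)
402 = 256 + 128 + 16 + 2 in binary powers of 2.
So 7^402 ≡ 100 · 289 · 100 · 49 ≡ 233 (mod 403).
Since 233 ≠ 1, base 7 is a Fermat witness: 403 is composite.

233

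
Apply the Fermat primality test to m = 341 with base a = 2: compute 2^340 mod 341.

1

2^1 ≡ 2 (mod 341)
2^2 ≡ 2^2 = 4 ≡ 4 (mod 341)
2^4 ≡ 4^2 = 16 ≡ 16 (mod 341)
2^8 ≡ 16^2 = 256 ≡ 256 (mod 341)
2^16 ≡ 256^2 = 65536 ≡ 64 (mod 341)
2^32 ≡ 64^2 = 4096 ≡ 4 (mod 341)
2^64 ≡ 4^2 = 16 ≡ 16 (mod 341)
2^128 ≡ 16^2 = 256 ≡ 256 (mod 341)
2^256 ≡ 256^2 = 65536 ≡ 64 (mod 341)
340 = 256 + 64 + 16 + 4 in binary powers of 2.
So 2^340 ≡ 64 · 16 · 64 · 16 ≡ 1 (mod 341).
Since the result is 1, base 2 gives no evidence that 341 is composite.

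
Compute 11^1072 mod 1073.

11^1 ≡ 11 (mod 1073)
11^2 ≡ 11^2 = 121 ≡ 121 (mod 1073)
11^4 ≡ 121^2 = 14641 ≡ 692 (mod 1073)
11^8 ≡ 692^2 = 478864 ≡ 306 (mod 1073)
11^16 ≡ 306^2 = 93636 ≡ 285 (mod 1073)
11^32 ≡ 285^2 = 81225 ≡ 750 (mod 1073)
11^64 ≡ 750^2 = 562500 ≡ 248 (mod 1073)
11^128 ≡ 248^2 = 61504 ≡ 343 (mod 1073)
11^256 ≡ 343^2 = 117649 ≡ 692 (mod 1073)
11^512 ≡ 692^2 = 478864 ≡ 306 (mod 1073)
11^1024 ≡ 306^2 = 93636 ≡ 285 (mod 1073)
1072 = 1024 + 32 + 16 in binary powers of 2.
So 11^1072 ≡ 285 · 750 · 285 ≡ 248 (mod 1073).
Since 248 ≠ 1, base 11 is a Fermat witness: 1073 is composite.

248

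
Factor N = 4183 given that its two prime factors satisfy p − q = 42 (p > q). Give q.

47

Since p = q + 42, we have 4183 = q(q + 42), so q² + 42q − 4183 = 0.
Discriminant: 42² + 4·4183 = 1764 + 16732 = 18496; √18496 = 136.
q = (−42 + 136)/2 = 47, and p = q + 42 = 89.
Check: 47 · 89 = 4183.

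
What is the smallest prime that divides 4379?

29

4379 is odd.
Digit sum 23, not divisible by 3.
Ends in 9: not divisible by 5.
7: 4379 = 7·625 + 4
11: 4379 = 11·398 + 1
13: 4379 = 13·336 + 11
17: 4379 = 17·257 + 10
19: 4379 = 19·230 + 9
23: 4379 = 23·190 + 9
29: 4379 = 29·151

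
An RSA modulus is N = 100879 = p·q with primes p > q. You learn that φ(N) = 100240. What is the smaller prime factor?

281

φ(n) = (p−1)(q−1) = n − (p+q) + 1, so p + q = 100879 − 100240 + 1 = 640.
p and q are the roots of t² − 640t + 100879 = 0.
Discriminant: 640² − 4·100879 = 409600 − 403516 = 6084; √6084 = 78.
q = (640 − 78)/2 = 281, p = (640 + 78)/2 = 359.
Check: 281 · 359 = 100879.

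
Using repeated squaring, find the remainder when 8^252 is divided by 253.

8^1 ≡ 8 (mod 253)
8^2 ≡ 8^2 = 64 ≡ 64 (mod 253)
8^4 ≡ 64^2 = 4096 ≡ 48 (mod 253)
8^8 ≡ 48^2 = 2304 ≡ 27 (mod 253)
8^16 ≡ 27^2 = 729 ≡ 223 (mod 253)
8^32 ≡ 223^2 = 49729 ≡ 141 (mod 253)
8^64 ≡ 141^2 = 19881 ≡ 147 (mod 253)
8^128 ≡ 147^2 = 21609 ≡ 104 (mod 253)
252 = 128 + 64 + 32 + 16 + 8 + 4 in binary powers of 2.
So 8^252 ≡ 104 · 147 · 141 · 223 · 27 · 48 ≡ 141 (mod 253).
Since 141 ≠ 1, base 8 is a Fermat witness: 253 is composite.

141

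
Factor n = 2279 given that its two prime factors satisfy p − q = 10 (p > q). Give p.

Since p = q + 10, we have 2279 = q(q + 10), so q² + 10q − 2279 = 0.
Discriminant: 10² + 4·2279 = 100 + 9116 = 9216; √9216 = 96.
q = (−10 + 96)/2 = 43, and p = q + 10 = 53.
Check: 43 · 53 = 2279.

53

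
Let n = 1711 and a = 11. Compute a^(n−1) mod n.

11^1 ≡ 11 (mod 1711)
11^2 ≡ 11^2 = 121 ≡ 121 (mod 1711)
11^4 ≡ 121^2 = 14641 ≡ 953 (mod 1711)
11^8 ≡ 953^2 = 908209 ≡ 1379 (mod 1711)
11^16 ≡ 1379^2 = 1901641 ≡ 720 (mod 1711)
11^32 ≡ 720^2 = 518400 ≡ 1678 (mod 1711)
11^64 ≡ 1678^2 = 2815684 ≡ 1089 (mod 1711)
11^128 ≡ 1089^2 = 1185921 ≡ 198 (mod 1711)
11^256 ≡ 198^2 = 39204 ≡ 1562 (mod 1711)
11^512 ≡ 1562^2 = 2439844 ≡ 1669 (mod 1711)
11^1024 ≡ 1669^2 = 2785561 ≡ 53 (mod 1711)
1710 = 1024 + 512 + 128 + 32 + 8 + 4 + 2 in binary powers of 2.
So 11^1710 ≡ 53 · 1669 · 198 · 1678 · 1379 · 953 · 121 ≡ 1078 (mod 1711).
Since 1078 ≠ 1, base 11 is a Fermat witness: 1711 is composite.

1078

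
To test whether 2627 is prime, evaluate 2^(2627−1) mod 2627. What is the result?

2^1 ≡ 2 (mod 2627)
2^2 ≡ 2^2 = 4 ≡ 4 (mod 2627)
2^4 ≡ 4^2 = 16 ≡ 16 (mod 2627)
2^8 ≡ 16^2 = 256 ≡ 256 (mod 2627)
2^16 ≡ 256^2 = 65536 ≡ 2488 (mod 2627)
2^32 ≡ 2488^2 = 6190144 ≡ 932 (mod 2627)
2^64 ≡ 932^2 = 868624 ≡ 1714 (mod 2627)
2^128 ≡ 1714^2 = 2937796 ≡ 810 (mod 2627)
2^256 ≡ 810^2 = 656100 ≡ 1977 (mod 2627)
2^512 ≡ 1977^2 = 3908529 ≡ 2180 (mod 2627)
2^1024 ≡ 2180^2 = 4752400 ≡ 157 (mod 2627)
2^2048 ≡ 157^2 = 24649 ≡ 1006 (mod 2627)
2626 = 2048 + 512 + 64 + 2 in binary powers of 2.
So 2^2626 ≡ 1006 · 2180 · 1714 · 4 ≡ 1138 (mod 2627).
Since 1138 ≠ 1, base 2 is a Fermat witness: 2627 is composite.

1138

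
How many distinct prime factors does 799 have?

799 = 17 · 47
799 = 17 · 47, which has 2 distinct prime factors.

2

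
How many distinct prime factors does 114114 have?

114114 = 2 · 57057
57057 = 3 · 19019
19019 = 7 · 2717
2717 = 11 · 247
247 = 13 · 19
114114 = 2 · 3 · 7 · 11 · 13 · 19, which has 6 distinct prime factors.

6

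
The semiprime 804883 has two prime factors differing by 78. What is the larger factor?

Since p = q + 78, we have 804883 = q(q + 78), so q² + 78q − 804883 = 0.
Discriminant: 78² + 4·804883 = 6084 + 3219532 = 3225616; √3225616 = 1796.
q = (−78 + 1796)/2 = 859, and p = q + 78 = 937.
Check: 859 · 937 = 804883.

937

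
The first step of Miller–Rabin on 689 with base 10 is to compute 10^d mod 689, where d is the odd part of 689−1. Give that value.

36

689 − 1 = 688 = 2^4 · 43, so d = 43.
10^1 ≡ 10 (mod 689)
10^2 ≡ 10^2 = 100 ≡ 100 (mod 689)
10^4 ≡ 100^2 = 10000 ≡ 354 (mod 689)
10^8 ≡ 354^2 = 125316 ≡ 607 (mod 689)
10^16 ≡ 607^2 = 368449 ≡ 523 (mod 689)
10^32 ≡ 523^2 = 273529 ≡ 685 (mod 689)
43 = 32 + 8 + 2 + 1 in binary powers of 2.
So 10^43 ≡ 685 · 607 · 100 · 10 ≡ 36 (mod 689).
Squaring chain: 36 → 607 → 523 → 685; never reaches −1, so base 10 is a Miller–Rabin witness that 689 is composite.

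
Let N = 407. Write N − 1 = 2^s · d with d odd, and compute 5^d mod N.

279

407 − 1 = 406 = 2^1 · 203, so d = 203.
5^1 ≡ 5 (mod 407)
5^2 ≡ 5^2 = 25 ≡ 25 (mod 407)
5^4 ≡ 25^2 = 625 ≡ 218 (mod 407)
5^8 ≡ 218^2 = 47524 ≡ 312 (mod 407)
5^16 ≡ 312^2 = 97344 ≡ 71 (mod 407)
5^32 ≡ 71^2 = 5041 ≡ 157 (mod 407)
5^64 ≡ 157^2 = 24649 ≡ 229 (mod 407)
5^128 ≡ 229^2 = 52441 ≡ 345 (mod 407)
203 = 128 + 64 + 8 + 2 + 1 in binary powers of 2.
So 5^203 ≡ 345 · 229 · 312 · 25 · 5 ≡ 279 (mod 407).
Squaring chain: 279; never reaches −1, so base 5 is a Miller–Rabin witness that 407 is composite.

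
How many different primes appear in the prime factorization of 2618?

4

2618 = 2 · 1309
1309 = 7 · 187
187 = 11 · 17
2618 = 2 · 7 · 11 · 17, which has 4 distinct prime factors.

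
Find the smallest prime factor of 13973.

13973 is odd.
Digit sum 23, not divisible by 3.
Ends in 3: not divisible by 5.
7: 13973 = 7·1996 + 1
11: 13973 = 11·1270 + 3
13: 13973 = 13·1074 + 11
17: 13973 = 17·821 + 16
19: 13973 = 19·735 + 8
23: 13973 = 23·607 + 12
29: 13973 = 29·481 + 24
31: 13973 = 31·450 + 23
37: 13973 = 37·377 + 24
41: 13973 = 41·340 + 33
43: 13973 = 43·324 + 41
47: 13973 = 47·297 + 14
53: 13973 = 53·263 + 34
59: 13973 = 59·236 + 49
61: 13973 = 61·229 + 4
67: 13973 = 67·208 + 37
71: 13973 = 71·196 + 57
73: 13973 = 73·191 + 30
79: 13973 = 79·176 + 69
83: 13973 = 83·168 + 29
89: 13973 = 89·157

89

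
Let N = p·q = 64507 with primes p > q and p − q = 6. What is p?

257

Since p = q + 6, we have 64507 = q(q + 6), so q² + 6q − 64507 = 0.
Discriminant: 6² + 4·64507 = 36 + 258028 = 258064; √258064 = 508.
q = (−6 + 508)/2 = 251, and p = q + 6 = 257.
Check: 251 · 257 = 64507.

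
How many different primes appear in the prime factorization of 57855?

5

57855 = 3 · 19285
19285 = 5 · 3857
3857 = 7 · 551
551 = 19 · 29
57855 = 3 · 5 · 7 · 19 · 29, which has 5 distinct prime factors.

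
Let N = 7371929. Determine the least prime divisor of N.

53

7371929 is odd.
Digit sum 38, not divisible by 3.
Ends in 9: not divisible by 5.
7: 7371929 = 7·1053132 + 5
11: 7371929 = 11·670175 + 4
13: 7371929 = 13·567071 + 6
17: 7371929 = 17·433642 + 15
19: 7371929 = 19·387996 + 5
23: 7371929 = 23·320518 + 15
29: 7371929 = 29·254204 + 13
31: 7371929 = 31·237804 + 5
37: 7371929 = 37·199241 + 12
41: 7371929 = 41·179803 + 6
43: 7371929 = 43·171440 + 9
47: 7371929 = 47·156849 + 26
53: 7371929 = 53·139093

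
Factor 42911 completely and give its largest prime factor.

83

42911 = 11 · 3901
3901 = 47 · 83
83 is prime.
So 42911 = 11 · 47 · 83; the largest prime factor is 83.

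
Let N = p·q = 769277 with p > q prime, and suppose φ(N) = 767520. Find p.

φ(n) = (p−1)(q−1) = n − (p+q) + 1, so p + q = 769277 − 767520 + 1 = 1758.
p and q are the roots of t² − 1758t + 769277 = 0.
Discriminant: 1758² − 4·769277 = 3090564 − 3077108 = 13456; √13456 = 116.
q = (1758 − 116)/2 = 821, p = (1758 + 116)/2 = 937.
Check: 821 · 937 = 769277.

937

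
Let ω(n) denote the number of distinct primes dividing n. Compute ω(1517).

1517 = 37 · 41
1517 = 37 · 41, which has 2 distinct prime factors.

2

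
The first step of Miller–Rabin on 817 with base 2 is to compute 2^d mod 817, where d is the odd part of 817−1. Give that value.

297

817 − 1 = 816 = 2^4 · 51, so d = 51.
2^1 ≡ 2 (mod 817)
2^2 ≡ 2^2 = 4 ≡ 4 (mod 817)
2^4 ≡ 4^2 = 16 ≡ 16 (mod 817)
2^8 ≡ 16^2 = 256 ≡ 256 (mod 817)
2^16 ≡ 256^2 = 65536 ≡ 176 (mod 817)
2^32 ≡ 176^2 = 30976 ≡ 747 (mod 817)
51 = 32 + 16 + 2 + 1 in binary powers of 2.
So 2^51 ≡ 747 · 176 · 4 · 2 ≡ 297 (mod 817).
Squaring chain: 297 → 790 → 729 → 391; never reaches −1, so base 2 is a Miller–Rabin witness that 817 is composite.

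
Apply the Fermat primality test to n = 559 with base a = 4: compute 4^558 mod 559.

4^1 ≡ 4 (mod 559)
4^2 ≡ 4^2 = 16 ≡ 16 (mod 559)
4^4 ≡ 16^2 = 256 ≡ 256 (mod 559)
4^8 ≡ 256^2 = 65536 ≡ 133 (mod 559)
4^16 ≡ 133^2 = 17689 ≡ 360 (mod 559)
4^32 ≡ 360^2 = 129600 ≡ 471 (mod 559)
4^64 ≡ 471^2 = 221841 ≡ 477 (mod 559)
4^128 ≡ 477^2 = 227529 ≡ 16 (mod 559)
4^256 ≡ 16^2 = 256 ≡ 256 (mod 559)
4^512 ≡ 256^2 = 65536 ≡ 133 (mod 559)
558 = 512 + 32 + 8 + 4 + 2 in binary powers of 2.
So 4^558 ≡ 133 · 471 · 133 · 256 · 16 ≡ 508 (mod 559).
Since 508 ≠ 1, base 4 is a Fermat witness: 559 is composite.

508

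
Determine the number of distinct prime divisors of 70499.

4

70499 = 11 · 6409
6409 = 13 · 493
493 = 17 · 29
70499 = 11 · 13 · 17 · 29, which has 4 distinct prime factors.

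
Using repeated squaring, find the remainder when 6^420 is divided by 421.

6^1 ≡ 6 (mod 421)
6^2 ≡ 6^2 = 36 ≡ 36 (mod 421)
6^4 ≡ 36^2 = 1296 ≡ 33 (mod 421)
6^8 ≡ 33^2 = 1089 ≡ 247 (mod 421)
6^16 ≡ 247^2 = 61009 ≡ 385 (mod 421)
6^32 ≡ 385^2 = 148225 ≡ 33 (mod 421)
6^64 ≡ 33^2 = 1089 ≡ 247 (mod 421)
6^128 ≡ 247^2 = 61009 ≡ 385 (mod 421)
6^256 ≡ 385^2 = 148225 ≡ 33 (mod 421)
420 = 256 + 128 + 32 + 4 in binary powers of 2.
So 6^420 ≡ 33 · 385 · 33 · 33 ≡ 1 (mod 421).
Since the result is 1, base 6 gives no evidence that 421 is composite.

1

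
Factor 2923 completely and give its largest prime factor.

2923 = 37 · 79
79 is prime.
So 2923 = 37 · 79; the largest prime factor is 79.

79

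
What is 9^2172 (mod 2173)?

1846

9^1 ≡ 9 (mod 2173)
9^2 ≡ 9^2 = 81 ≡ 81 (mod 2173)
9^4 ≡ 81^2 = 6561 ≡ 42 (mod 2173)
9^8 ≡ 42^2 = 1764 ≡ 1764 (mod 2173)
9^16 ≡ 1764^2 = 3111696 ≡ 2133 (mod 2173)
9^32 ≡ 2133^2 = 4549689 ≡ 1600 (mod 2173)
9^64 ≡ 1600^2 = 2560000 ≡ 206 (mod 2173)
9^128 ≡ 206^2 = 42436 ≡ 1149 (mod 2173)
9^256 ≡ 1149^2 = 1320201 ≡ 1190 (mod 2173)
9^512 ≡ 1190^2 = 1416100 ≡ 1477 (mod 2173)
9^1024 ≡ 1477^2 = 2181529 ≡ 2010 (mod 2173)
9^2048 ≡ 2010^2 = 4040100 ≡ 493 (mod 2173)
2172 = 2048 + 64 + 32 + 16 + 8 + 4 in binary powers of 2.
So 9^2172 ≡ 493 · 206 · 1600 · 2133 · 1764 · 42 ≡ 1846 (mod 2173).
Since 1846 ≠ 1, base 9 is a Fermat witness: 2173 is composite.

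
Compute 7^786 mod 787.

7^1 ≡ 7 (mod 787)
7^2 ≡ 7^2 = 49 ≡ 49 (mod 787)
7^4 ≡ 49^2 = 2401 ≡ 40 (mod 787)
7^8 ≡ 40^2 = 1600 ≡ 26 (mod 787)
7^16 ≡ 26^2 = 676 ≡ 676 (mod 787)
7^32 ≡ 676^2 = 456976 ≡ 516 (mod 787)
7^64 ≡ 516^2 = 266256 ≡ 250 (mod 787)
7^128 ≡ 250^2 = 62500 ≡ 327 (mod 787)
7^256 ≡ 327^2 = 106929 ≡ 684 (mod 787)
7^512 ≡ 684^2 = 467856 ≡ 378 (mod 787)
786 = 512 + 256 + 16 + 2 in binary powers of 2.
So 7^786 ≡ 378 · 684 · 676 · 49 ≡ 1 (mod 787).
Since the result is 1, base 7 gives no evidence that 787 is composite.

1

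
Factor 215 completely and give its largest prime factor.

43

215 = 5 · 43
43 is prime.
So 215 = 5 · 43; the largest prime factor is 43.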